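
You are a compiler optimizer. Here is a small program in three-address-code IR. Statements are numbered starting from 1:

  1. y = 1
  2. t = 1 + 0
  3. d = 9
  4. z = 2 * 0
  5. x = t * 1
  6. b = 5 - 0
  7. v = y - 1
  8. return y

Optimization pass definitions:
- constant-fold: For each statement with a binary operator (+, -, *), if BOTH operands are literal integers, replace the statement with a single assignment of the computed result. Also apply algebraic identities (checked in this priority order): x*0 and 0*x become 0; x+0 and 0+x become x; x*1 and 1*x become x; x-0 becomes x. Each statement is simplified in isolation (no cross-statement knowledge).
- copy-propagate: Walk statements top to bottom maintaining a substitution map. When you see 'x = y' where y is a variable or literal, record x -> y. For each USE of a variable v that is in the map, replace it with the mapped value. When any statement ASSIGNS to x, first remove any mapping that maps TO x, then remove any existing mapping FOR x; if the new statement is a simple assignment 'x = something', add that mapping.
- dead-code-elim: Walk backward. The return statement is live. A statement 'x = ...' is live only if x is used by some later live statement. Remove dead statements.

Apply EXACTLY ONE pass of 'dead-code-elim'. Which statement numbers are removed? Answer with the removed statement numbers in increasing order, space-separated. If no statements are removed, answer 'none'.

Backward liveness scan:
Stmt 1 'y = 1': KEEP (y is live); live-in = []
Stmt 2 't = 1 + 0': DEAD (t not in live set ['y'])
Stmt 3 'd = 9': DEAD (d not in live set ['y'])
Stmt 4 'z = 2 * 0': DEAD (z not in live set ['y'])
Stmt 5 'x = t * 1': DEAD (x not in live set ['y'])
Stmt 6 'b = 5 - 0': DEAD (b not in live set ['y'])
Stmt 7 'v = y - 1': DEAD (v not in live set ['y'])
Stmt 8 'return y': KEEP (return); live-in = ['y']
Removed statement numbers: [2, 3, 4, 5, 6, 7]
Surviving IR:
  y = 1
  return y

Answer: 2 3 4 5 6 7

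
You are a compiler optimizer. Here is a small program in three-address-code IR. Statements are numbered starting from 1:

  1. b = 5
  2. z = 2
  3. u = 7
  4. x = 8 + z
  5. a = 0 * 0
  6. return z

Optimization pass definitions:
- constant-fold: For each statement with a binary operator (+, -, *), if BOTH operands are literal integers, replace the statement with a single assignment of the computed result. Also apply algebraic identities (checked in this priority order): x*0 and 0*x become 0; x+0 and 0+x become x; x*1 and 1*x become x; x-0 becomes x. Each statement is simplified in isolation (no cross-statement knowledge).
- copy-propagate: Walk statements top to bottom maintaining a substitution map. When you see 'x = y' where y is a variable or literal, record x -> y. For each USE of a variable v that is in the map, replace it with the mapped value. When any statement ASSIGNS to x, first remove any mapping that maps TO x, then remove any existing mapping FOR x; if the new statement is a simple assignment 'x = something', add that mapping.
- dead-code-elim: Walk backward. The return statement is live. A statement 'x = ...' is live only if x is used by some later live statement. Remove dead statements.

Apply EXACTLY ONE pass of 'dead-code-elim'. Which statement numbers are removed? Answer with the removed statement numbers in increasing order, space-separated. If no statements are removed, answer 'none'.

Answer: 1 3 4 5

Derivation:
Backward liveness scan:
Stmt 1 'b = 5': DEAD (b not in live set [])
Stmt 2 'z = 2': KEEP (z is live); live-in = []
Stmt 3 'u = 7': DEAD (u not in live set ['z'])
Stmt 4 'x = 8 + z': DEAD (x not in live set ['z'])
Stmt 5 'a = 0 * 0': DEAD (a not in live set ['z'])
Stmt 6 'return z': KEEP (return); live-in = ['z']
Removed statement numbers: [1, 3, 4, 5]
Surviving IR:
  z = 2
  return z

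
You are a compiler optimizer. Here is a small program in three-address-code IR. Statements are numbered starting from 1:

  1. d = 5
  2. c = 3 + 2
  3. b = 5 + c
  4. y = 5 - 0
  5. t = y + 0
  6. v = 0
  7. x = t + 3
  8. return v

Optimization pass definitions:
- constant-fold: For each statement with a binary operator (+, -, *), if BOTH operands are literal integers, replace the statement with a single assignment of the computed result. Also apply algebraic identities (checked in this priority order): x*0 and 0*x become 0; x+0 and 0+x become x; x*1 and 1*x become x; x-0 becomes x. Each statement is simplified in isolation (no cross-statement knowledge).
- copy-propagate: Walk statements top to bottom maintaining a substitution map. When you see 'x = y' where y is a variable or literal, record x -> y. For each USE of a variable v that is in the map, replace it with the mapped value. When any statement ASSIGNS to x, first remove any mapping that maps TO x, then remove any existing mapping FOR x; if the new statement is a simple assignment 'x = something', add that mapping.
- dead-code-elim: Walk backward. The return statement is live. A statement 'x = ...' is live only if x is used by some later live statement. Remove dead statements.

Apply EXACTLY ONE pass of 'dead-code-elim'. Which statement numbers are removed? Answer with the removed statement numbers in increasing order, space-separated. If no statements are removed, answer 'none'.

Answer: 1 2 3 4 5 7

Derivation:
Backward liveness scan:
Stmt 1 'd = 5': DEAD (d not in live set [])
Stmt 2 'c = 3 + 2': DEAD (c not in live set [])
Stmt 3 'b = 5 + c': DEAD (b not in live set [])
Stmt 4 'y = 5 - 0': DEAD (y not in live set [])
Stmt 5 't = y + 0': DEAD (t not in live set [])
Stmt 6 'v = 0': KEEP (v is live); live-in = []
Stmt 7 'x = t + 3': DEAD (x not in live set ['v'])
Stmt 8 'return v': KEEP (return); live-in = ['v']
Removed statement numbers: [1, 2, 3, 4, 5, 7]
Surviving IR:
  v = 0
  return v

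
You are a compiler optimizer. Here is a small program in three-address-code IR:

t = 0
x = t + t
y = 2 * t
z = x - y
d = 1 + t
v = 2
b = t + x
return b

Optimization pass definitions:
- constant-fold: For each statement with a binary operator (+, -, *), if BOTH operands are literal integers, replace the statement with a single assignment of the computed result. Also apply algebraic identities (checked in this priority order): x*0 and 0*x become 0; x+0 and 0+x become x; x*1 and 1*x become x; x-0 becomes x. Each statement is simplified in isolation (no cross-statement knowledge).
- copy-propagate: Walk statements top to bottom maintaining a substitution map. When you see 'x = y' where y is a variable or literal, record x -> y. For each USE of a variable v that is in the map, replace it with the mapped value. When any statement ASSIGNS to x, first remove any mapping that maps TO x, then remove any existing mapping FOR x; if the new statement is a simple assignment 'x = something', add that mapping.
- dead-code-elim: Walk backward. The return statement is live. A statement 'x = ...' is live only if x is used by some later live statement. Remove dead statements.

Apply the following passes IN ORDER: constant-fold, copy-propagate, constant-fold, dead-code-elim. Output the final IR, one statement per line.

Answer: x = 0
b = x
return b

Derivation:
Initial IR:
  t = 0
  x = t + t
  y = 2 * t
  z = x - y
  d = 1 + t
  v = 2
  b = t + x
  return b
After constant-fold (8 stmts):
  t = 0
  x = t + t
  y = 2 * t
  z = x - y
  d = 1 + t
  v = 2
  b = t + x
  return b
After copy-propagate (8 stmts):
  t = 0
  x = 0 + 0
  y = 2 * 0
  z = x - y
  d = 1 + 0
  v = 2
  b = 0 + x
  return b
After constant-fold (8 stmts):
  t = 0
  x = 0
  y = 0
  z = x - y
  d = 1
  v = 2
  b = x
  return b
After dead-code-elim (3 stmts):
  x = 0
  b = x
  return b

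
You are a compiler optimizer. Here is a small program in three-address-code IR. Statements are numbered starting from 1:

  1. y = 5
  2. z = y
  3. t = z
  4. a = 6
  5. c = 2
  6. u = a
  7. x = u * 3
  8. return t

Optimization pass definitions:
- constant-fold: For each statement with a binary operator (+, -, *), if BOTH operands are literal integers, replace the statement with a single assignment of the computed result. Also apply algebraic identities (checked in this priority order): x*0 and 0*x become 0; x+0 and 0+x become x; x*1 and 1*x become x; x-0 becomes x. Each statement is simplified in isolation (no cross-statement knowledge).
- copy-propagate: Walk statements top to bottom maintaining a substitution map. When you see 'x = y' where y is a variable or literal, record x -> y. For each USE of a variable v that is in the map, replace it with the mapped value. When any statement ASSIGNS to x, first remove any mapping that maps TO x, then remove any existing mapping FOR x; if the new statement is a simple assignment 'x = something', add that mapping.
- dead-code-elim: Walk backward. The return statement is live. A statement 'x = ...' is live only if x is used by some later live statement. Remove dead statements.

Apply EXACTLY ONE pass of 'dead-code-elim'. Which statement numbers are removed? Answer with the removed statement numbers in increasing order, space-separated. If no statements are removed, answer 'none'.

Answer: 4 5 6 7

Derivation:
Backward liveness scan:
Stmt 1 'y = 5': KEEP (y is live); live-in = []
Stmt 2 'z = y': KEEP (z is live); live-in = ['y']
Stmt 3 't = z': KEEP (t is live); live-in = ['z']
Stmt 4 'a = 6': DEAD (a not in live set ['t'])
Stmt 5 'c = 2': DEAD (c not in live set ['t'])
Stmt 6 'u = a': DEAD (u not in live set ['t'])
Stmt 7 'x = u * 3': DEAD (x not in live set ['t'])
Stmt 8 'return t': KEEP (return); live-in = ['t']
Removed statement numbers: [4, 5, 6, 7]
Surviving IR:
  y = 5
  z = y
  t = z
  return t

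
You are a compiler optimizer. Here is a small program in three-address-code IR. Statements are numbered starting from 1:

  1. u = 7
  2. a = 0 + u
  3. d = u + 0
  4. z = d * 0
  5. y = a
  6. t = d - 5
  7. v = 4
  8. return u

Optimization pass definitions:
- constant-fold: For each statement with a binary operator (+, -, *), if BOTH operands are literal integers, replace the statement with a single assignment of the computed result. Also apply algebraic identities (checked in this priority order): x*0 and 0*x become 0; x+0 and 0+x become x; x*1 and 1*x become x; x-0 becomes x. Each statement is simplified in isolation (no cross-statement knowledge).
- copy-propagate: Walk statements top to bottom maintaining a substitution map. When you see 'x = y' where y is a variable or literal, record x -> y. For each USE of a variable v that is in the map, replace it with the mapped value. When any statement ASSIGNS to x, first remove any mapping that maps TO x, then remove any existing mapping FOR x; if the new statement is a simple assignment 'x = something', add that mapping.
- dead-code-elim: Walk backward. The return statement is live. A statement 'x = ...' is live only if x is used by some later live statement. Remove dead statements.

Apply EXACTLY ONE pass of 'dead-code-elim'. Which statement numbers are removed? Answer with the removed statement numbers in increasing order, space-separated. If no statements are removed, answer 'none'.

Backward liveness scan:
Stmt 1 'u = 7': KEEP (u is live); live-in = []
Stmt 2 'a = 0 + u': DEAD (a not in live set ['u'])
Stmt 3 'd = u + 0': DEAD (d not in live set ['u'])
Stmt 4 'z = d * 0': DEAD (z not in live set ['u'])
Stmt 5 'y = a': DEAD (y not in live set ['u'])
Stmt 6 't = d - 5': DEAD (t not in live set ['u'])
Stmt 7 'v = 4': DEAD (v not in live set ['u'])
Stmt 8 'return u': KEEP (return); live-in = ['u']
Removed statement numbers: [2, 3, 4, 5, 6, 7]
Surviving IR:
  u = 7
  return u

Answer: 2 3 4 5 6 7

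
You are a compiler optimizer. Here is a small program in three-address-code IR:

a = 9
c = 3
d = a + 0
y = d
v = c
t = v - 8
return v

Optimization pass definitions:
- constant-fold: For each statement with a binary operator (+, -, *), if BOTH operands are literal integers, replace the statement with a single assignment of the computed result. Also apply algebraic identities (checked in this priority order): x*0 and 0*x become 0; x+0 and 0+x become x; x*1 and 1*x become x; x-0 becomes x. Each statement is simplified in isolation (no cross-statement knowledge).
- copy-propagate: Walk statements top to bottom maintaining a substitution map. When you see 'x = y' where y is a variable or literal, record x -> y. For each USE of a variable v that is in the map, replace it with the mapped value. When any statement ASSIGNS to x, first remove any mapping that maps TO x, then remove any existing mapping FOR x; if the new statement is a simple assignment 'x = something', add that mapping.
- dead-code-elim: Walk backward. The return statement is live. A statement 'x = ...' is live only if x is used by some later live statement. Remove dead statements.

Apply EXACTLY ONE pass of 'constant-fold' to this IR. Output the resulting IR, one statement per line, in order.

Applying constant-fold statement-by-statement:
  [1] a = 9  (unchanged)
  [2] c = 3  (unchanged)
  [3] d = a + 0  -> d = a
  [4] y = d  (unchanged)
  [5] v = c  (unchanged)
  [6] t = v - 8  (unchanged)
  [7] return v  (unchanged)
Result (7 stmts):
  a = 9
  c = 3
  d = a
  y = d
  v = c
  t = v - 8
  return v

Answer: a = 9
c = 3
d = a
y = d
v = c
t = v - 8
return v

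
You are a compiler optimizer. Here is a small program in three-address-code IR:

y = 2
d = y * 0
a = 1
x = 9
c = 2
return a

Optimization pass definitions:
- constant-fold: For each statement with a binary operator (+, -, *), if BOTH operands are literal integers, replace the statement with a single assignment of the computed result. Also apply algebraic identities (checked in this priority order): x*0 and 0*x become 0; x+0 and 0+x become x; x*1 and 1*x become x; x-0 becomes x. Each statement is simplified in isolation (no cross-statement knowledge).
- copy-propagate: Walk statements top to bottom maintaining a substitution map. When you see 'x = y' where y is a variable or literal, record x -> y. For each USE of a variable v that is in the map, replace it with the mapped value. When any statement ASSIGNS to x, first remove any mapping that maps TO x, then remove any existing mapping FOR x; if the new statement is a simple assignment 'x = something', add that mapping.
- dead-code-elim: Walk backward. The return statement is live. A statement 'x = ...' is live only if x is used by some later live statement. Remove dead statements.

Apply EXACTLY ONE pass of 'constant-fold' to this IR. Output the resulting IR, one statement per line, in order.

Applying constant-fold statement-by-statement:
  [1] y = 2  (unchanged)
  [2] d = y * 0  -> d = 0
  [3] a = 1  (unchanged)
  [4] x = 9  (unchanged)
  [5] c = 2  (unchanged)
  [6] return a  (unchanged)
Result (6 stmts):
  y = 2
  d = 0
  a = 1
  x = 9
  c = 2
  return a

Answer: y = 2
d = 0
a = 1
x = 9
c = 2
return a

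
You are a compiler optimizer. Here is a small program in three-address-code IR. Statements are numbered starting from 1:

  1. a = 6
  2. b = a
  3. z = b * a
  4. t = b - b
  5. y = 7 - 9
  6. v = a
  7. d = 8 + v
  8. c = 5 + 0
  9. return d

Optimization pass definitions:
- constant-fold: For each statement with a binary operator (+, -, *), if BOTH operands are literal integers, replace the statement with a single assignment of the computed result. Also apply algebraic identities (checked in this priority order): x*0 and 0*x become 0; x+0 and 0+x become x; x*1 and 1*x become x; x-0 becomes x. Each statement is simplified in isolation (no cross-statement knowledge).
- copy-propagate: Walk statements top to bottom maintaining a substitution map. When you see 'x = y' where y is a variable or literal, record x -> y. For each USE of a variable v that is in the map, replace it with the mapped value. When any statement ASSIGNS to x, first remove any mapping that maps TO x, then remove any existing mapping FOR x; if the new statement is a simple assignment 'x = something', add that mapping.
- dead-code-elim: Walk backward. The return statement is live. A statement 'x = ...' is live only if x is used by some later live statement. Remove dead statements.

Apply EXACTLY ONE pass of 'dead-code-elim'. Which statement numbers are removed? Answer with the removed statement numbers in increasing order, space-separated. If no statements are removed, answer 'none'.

Backward liveness scan:
Stmt 1 'a = 6': KEEP (a is live); live-in = []
Stmt 2 'b = a': DEAD (b not in live set ['a'])
Stmt 3 'z = b * a': DEAD (z not in live set ['a'])
Stmt 4 't = b - b': DEAD (t not in live set ['a'])
Stmt 5 'y = 7 - 9': DEAD (y not in live set ['a'])
Stmt 6 'v = a': KEEP (v is live); live-in = ['a']
Stmt 7 'd = 8 + v': KEEP (d is live); live-in = ['v']
Stmt 8 'c = 5 + 0': DEAD (c not in live set ['d'])
Stmt 9 'return d': KEEP (return); live-in = ['d']
Removed statement numbers: [2, 3, 4, 5, 8]
Surviving IR:
  a = 6
  v = a
  d = 8 + v
  return d

Answer: 2 3 4 5 8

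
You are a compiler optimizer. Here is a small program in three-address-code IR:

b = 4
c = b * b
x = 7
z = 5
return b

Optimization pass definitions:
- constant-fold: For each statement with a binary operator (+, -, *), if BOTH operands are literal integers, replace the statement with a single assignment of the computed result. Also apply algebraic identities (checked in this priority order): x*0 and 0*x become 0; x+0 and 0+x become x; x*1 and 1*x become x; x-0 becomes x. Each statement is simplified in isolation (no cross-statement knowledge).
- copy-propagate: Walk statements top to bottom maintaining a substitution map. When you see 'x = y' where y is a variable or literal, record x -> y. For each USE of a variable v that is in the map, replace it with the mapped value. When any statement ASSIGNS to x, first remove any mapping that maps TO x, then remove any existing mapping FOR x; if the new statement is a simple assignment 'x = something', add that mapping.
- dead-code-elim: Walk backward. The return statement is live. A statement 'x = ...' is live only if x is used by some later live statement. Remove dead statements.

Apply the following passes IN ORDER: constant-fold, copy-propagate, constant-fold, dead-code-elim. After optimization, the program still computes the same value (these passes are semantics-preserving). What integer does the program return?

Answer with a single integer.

Answer: 4

Derivation:
Initial IR:
  b = 4
  c = b * b
  x = 7
  z = 5
  return b
After constant-fold (5 stmts):
  b = 4
  c = b * b
  x = 7
  z = 5
  return b
After copy-propagate (5 stmts):
  b = 4
  c = 4 * 4
  x = 7
  z = 5
  return 4
After constant-fold (5 stmts):
  b = 4
  c = 16
  x = 7
  z = 5
  return 4
After dead-code-elim (1 stmts):
  return 4
Evaluate:
  b = 4  =>  b = 4
  c = b * b  =>  c = 16
  x = 7  =>  x = 7
  z = 5  =>  z = 5
  return b = 4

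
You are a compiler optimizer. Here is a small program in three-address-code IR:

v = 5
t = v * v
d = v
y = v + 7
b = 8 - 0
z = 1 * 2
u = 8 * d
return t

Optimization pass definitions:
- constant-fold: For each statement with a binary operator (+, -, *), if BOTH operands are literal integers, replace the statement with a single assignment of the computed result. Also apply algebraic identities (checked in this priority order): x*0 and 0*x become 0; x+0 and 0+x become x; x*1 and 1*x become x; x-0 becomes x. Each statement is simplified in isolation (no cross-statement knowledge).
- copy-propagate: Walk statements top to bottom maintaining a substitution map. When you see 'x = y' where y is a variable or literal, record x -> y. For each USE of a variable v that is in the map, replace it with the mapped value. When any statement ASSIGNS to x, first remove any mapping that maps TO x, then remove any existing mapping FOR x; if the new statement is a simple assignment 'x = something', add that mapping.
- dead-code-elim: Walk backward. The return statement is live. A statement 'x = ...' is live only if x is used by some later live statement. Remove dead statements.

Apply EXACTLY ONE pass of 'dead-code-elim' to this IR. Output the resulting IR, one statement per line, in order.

Answer: v = 5
t = v * v
return t

Derivation:
Applying dead-code-elim statement-by-statement:
  [8] return t  -> KEEP (return); live=['t']
  [7] u = 8 * d  -> DEAD (u not live)
  [6] z = 1 * 2  -> DEAD (z not live)
  [5] b = 8 - 0  -> DEAD (b not live)
  [4] y = v + 7  -> DEAD (y not live)
  [3] d = v  -> DEAD (d not live)
  [2] t = v * v  -> KEEP; live=['v']
  [1] v = 5  -> KEEP; live=[]
Result (3 stmts):
  v = 5
  t = v * v
  return t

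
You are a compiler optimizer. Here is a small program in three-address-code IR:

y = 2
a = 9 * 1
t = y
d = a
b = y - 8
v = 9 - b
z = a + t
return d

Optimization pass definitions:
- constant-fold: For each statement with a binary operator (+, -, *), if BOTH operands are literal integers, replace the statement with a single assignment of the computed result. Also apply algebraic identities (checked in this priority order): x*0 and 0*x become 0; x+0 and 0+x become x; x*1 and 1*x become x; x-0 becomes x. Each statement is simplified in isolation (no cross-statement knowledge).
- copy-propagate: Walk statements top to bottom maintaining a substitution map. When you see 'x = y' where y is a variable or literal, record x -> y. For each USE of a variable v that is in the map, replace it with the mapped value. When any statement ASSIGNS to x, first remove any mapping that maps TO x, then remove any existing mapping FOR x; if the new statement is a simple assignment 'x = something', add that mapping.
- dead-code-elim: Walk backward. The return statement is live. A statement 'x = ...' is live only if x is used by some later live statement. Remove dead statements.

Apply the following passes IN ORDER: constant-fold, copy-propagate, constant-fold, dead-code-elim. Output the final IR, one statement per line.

Initial IR:
  y = 2
  a = 9 * 1
  t = y
  d = a
  b = y - 8
  v = 9 - b
  z = a + t
  return d
After constant-fold (8 stmts):
  y = 2
  a = 9
  t = y
  d = a
  b = y - 8
  v = 9 - b
  z = a + t
  return d
After copy-propagate (8 stmts):
  y = 2
  a = 9
  t = 2
  d = 9
  b = 2 - 8
  v = 9 - b
  z = 9 + 2
  return 9
After constant-fold (8 stmts):
  y = 2
  a = 9
  t = 2
  d = 9
  b = -6
  v = 9 - b
  z = 11
  return 9
After dead-code-elim (1 stmts):
  return 9

Answer: return 9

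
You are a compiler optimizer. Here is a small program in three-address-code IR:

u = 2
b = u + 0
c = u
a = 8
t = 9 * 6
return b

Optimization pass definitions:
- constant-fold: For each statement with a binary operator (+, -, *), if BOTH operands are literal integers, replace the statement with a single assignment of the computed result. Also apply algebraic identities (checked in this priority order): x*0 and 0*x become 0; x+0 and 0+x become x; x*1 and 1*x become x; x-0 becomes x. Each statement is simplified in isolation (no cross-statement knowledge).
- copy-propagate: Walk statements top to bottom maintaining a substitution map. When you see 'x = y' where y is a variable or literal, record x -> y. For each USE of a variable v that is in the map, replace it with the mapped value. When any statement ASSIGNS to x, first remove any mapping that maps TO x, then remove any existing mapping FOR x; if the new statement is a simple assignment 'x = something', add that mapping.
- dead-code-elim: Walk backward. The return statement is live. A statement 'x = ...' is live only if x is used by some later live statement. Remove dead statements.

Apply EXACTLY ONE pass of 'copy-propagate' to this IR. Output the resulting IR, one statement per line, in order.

Applying copy-propagate statement-by-statement:
  [1] u = 2  (unchanged)
  [2] b = u + 0  -> b = 2 + 0
  [3] c = u  -> c = 2
  [4] a = 8  (unchanged)
  [5] t = 9 * 6  (unchanged)
  [6] return b  (unchanged)
Result (6 stmts):
  u = 2
  b = 2 + 0
  c = 2
  a = 8
  t = 9 * 6
  return b

Answer: u = 2
b = 2 + 0
c = 2
a = 8
t = 9 * 6
return b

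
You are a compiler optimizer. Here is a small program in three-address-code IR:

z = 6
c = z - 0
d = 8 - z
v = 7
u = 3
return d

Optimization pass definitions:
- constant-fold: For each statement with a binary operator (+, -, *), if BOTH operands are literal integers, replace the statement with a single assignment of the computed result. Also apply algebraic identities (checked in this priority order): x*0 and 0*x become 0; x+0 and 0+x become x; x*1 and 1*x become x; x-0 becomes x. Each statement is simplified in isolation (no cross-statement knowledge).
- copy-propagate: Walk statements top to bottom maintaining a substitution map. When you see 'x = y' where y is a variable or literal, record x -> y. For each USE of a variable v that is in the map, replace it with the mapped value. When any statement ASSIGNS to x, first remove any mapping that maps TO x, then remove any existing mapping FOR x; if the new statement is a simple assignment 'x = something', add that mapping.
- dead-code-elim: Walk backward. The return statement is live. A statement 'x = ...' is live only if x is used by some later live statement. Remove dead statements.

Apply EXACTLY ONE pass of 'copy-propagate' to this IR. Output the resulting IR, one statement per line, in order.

Applying copy-propagate statement-by-statement:
  [1] z = 6  (unchanged)
  [2] c = z - 0  -> c = 6 - 0
  [3] d = 8 - z  -> d = 8 - 6
  [4] v = 7  (unchanged)
  [5] u = 3  (unchanged)
  [6] return d  (unchanged)
Result (6 stmts):
  z = 6
  c = 6 - 0
  d = 8 - 6
  v = 7
  u = 3
  return d

Answer: z = 6
c = 6 - 0
d = 8 - 6
v = 7
u = 3
return d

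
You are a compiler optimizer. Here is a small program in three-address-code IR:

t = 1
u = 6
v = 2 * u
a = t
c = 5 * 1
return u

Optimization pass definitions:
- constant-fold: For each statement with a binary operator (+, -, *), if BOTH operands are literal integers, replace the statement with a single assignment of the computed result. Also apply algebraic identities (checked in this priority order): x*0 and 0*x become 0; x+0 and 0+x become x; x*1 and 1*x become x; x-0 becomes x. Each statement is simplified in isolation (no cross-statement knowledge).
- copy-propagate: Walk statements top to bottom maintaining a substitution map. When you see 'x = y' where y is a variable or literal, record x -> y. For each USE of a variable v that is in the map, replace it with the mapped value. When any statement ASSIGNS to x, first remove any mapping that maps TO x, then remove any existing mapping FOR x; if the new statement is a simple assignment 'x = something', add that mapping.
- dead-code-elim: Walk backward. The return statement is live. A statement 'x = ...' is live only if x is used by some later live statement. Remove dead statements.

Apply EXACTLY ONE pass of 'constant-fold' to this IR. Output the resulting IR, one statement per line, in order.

Applying constant-fold statement-by-statement:
  [1] t = 1  (unchanged)
  [2] u = 6  (unchanged)
  [3] v = 2 * u  (unchanged)
  [4] a = t  (unchanged)
  [5] c = 5 * 1  -> c = 5
  [6] return u  (unchanged)
Result (6 stmts):
  t = 1
  u = 6
  v = 2 * u
  a = t
  c = 5
  return u

Answer: t = 1
u = 6
v = 2 * u
a = t
c = 5
return u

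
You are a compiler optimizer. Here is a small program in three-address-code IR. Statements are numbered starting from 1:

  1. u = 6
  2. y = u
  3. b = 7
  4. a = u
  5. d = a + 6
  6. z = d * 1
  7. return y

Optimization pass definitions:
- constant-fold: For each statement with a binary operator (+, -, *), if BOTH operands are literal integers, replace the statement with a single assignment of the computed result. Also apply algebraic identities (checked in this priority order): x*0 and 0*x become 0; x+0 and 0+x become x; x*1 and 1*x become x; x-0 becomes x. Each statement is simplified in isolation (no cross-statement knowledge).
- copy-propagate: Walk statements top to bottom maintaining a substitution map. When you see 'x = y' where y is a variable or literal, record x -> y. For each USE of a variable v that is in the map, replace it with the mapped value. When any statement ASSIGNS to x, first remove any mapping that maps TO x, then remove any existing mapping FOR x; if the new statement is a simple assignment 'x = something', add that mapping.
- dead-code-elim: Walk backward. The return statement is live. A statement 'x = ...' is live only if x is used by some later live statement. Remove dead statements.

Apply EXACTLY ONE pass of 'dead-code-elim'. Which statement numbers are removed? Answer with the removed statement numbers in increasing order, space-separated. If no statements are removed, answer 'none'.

Answer: 3 4 5 6

Derivation:
Backward liveness scan:
Stmt 1 'u = 6': KEEP (u is live); live-in = []
Stmt 2 'y = u': KEEP (y is live); live-in = ['u']
Stmt 3 'b = 7': DEAD (b not in live set ['y'])
Stmt 4 'a = u': DEAD (a not in live set ['y'])
Stmt 5 'd = a + 6': DEAD (d not in live set ['y'])
Stmt 6 'z = d * 1': DEAD (z not in live set ['y'])
Stmt 7 'return y': KEEP (return); live-in = ['y']
Removed statement numbers: [3, 4, 5, 6]
Surviving IR:
  u = 6
  y = u
  return y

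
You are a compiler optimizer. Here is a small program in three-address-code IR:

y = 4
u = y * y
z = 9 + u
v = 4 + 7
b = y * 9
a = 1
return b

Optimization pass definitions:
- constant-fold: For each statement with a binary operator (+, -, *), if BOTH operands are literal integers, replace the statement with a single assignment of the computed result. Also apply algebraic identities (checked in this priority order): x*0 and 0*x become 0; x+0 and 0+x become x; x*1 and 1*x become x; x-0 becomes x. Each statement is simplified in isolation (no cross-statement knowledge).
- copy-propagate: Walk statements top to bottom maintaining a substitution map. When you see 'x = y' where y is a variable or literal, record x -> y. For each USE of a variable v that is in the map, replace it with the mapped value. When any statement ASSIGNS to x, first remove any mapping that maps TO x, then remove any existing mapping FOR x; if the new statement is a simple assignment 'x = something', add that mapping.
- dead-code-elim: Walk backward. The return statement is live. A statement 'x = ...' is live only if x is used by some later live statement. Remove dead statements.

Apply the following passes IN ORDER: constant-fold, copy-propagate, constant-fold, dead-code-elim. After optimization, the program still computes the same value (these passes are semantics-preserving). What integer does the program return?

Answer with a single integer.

Answer: 36

Derivation:
Initial IR:
  y = 4
  u = y * y
  z = 9 + u
  v = 4 + 7
  b = y * 9
  a = 1
  return b
After constant-fold (7 stmts):
  y = 4
  u = y * y
  z = 9 + u
  v = 11
  b = y * 9
  a = 1
  return b
After copy-propagate (7 stmts):
  y = 4
  u = 4 * 4
  z = 9 + u
  v = 11
  b = 4 * 9
  a = 1
  return b
After constant-fold (7 stmts):
  y = 4
  u = 16
  z = 9 + u
  v = 11
  b = 36
  a = 1
  return b
After dead-code-elim (2 stmts):
  b = 36
  return b
Evaluate:
  y = 4  =>  y = 4
  u = y * y  =>  u = 16
  z = 9 + u  =>  z = 25
  v = 4 + 7  =>  v = 11
  b = y * 9  =>  b = 36
  a = 1  =>  a = 1
  return b = 36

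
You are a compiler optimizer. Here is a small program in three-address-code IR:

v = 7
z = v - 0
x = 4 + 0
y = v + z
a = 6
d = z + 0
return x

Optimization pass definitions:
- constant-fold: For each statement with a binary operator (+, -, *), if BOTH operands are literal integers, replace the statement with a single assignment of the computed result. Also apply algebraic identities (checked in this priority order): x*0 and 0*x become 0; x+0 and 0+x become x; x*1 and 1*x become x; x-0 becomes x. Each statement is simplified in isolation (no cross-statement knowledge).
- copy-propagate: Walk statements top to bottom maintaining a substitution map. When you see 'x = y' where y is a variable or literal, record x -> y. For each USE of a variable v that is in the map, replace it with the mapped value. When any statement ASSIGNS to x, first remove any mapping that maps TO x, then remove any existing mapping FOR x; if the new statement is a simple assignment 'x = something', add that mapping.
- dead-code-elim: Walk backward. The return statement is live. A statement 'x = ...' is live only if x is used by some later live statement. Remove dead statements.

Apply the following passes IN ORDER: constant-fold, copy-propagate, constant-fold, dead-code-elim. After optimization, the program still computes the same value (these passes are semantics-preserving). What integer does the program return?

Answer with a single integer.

Initial IR:
  v = 7
  z = v - 0
  x = 4 + 0
  y = v + z
  a = 6
  d = z + 0
  return x
After constant-fold (7 stmts):
  v = 7
  z = v
  x = 4
  y = v + z
  a = 6
  d = z
  return x
After copy-propagate (7 stmts):
  v = 7
  z = 7
  x = 4
  y = 7 + 7
  a = 6
  d = 7
  return 4
After constant-fold (7 stmts):
  v = 7
  z = 7
  x = 4
  y = 14
  a = 6
  d = 7
  return 4
After dead-code-elim (1 stmts):
  return 4
Evaluate:
  v = 7  =>  v = 7
  z = v - 0  =>  z = 7
  x = 4 + 0  =>  x = 4
  y = v + z  =>  y = 14
  a = 6  =>  a = 6
  d = z + 0  =>  d = 7
  return x = 4

Answer: 4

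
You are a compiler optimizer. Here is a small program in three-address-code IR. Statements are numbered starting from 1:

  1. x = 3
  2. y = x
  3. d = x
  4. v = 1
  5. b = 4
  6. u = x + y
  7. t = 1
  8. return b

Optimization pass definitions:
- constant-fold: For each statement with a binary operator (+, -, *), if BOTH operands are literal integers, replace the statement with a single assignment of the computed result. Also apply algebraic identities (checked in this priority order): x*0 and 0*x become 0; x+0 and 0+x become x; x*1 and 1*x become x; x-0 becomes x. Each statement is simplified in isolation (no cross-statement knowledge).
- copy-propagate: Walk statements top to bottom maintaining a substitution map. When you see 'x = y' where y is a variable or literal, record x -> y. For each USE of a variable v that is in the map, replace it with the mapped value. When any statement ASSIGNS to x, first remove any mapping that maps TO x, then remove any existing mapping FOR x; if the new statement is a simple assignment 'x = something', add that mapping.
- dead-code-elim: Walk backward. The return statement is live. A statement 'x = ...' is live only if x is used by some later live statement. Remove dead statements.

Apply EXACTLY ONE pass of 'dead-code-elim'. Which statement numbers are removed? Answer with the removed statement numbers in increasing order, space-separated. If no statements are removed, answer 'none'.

Answer: 1 2 3 4 6 7

Derivation:
Backward liveness scan:
Stmt 1 'x = 3': DEAD (x not in live set [])
Stmt 2 'y = x': DEAD (y not in live set [])
Stmt 3 'd = x': DEAD (d not in live set [])
Stmt 4 'v = 1': DEAD (v not in live set [])
Stmt 5 'b = 4': KEEP (b is live); live-in = []
Stmt 6 'u = x + y': DEAD (u not in live set ['b'])
Stmt 7 't = 1': DEAD (t not in live set ['b'])
Stmt 8 'return b': KEEP (return); live-in = ['b']
Removed statement numbers: [1, 2, 3, 4, 6, 7]
Surviving IR:
  b = 4
  return b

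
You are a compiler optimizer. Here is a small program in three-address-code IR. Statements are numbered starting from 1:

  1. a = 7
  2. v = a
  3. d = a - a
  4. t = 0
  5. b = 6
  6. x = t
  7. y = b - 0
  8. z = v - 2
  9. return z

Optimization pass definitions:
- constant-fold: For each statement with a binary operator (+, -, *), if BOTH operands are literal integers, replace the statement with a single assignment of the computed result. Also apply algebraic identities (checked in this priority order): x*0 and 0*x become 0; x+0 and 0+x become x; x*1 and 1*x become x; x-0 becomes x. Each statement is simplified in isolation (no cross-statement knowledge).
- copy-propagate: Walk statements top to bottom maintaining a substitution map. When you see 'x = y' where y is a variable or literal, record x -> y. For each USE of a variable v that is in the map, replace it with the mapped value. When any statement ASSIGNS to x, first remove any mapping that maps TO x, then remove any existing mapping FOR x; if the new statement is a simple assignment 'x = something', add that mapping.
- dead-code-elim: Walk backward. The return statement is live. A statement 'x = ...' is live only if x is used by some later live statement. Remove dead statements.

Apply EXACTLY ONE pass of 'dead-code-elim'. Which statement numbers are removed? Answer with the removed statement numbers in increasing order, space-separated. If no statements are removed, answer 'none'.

Answer: 3 4 5 6 7

Derivation:
Backward liveness scan:
Stmt 1 'a = 7': KEEP (a is live); live-in = []
Stmt 2 'v = a': KEEP (v is live); live-in = ['a']
Stmt 3 'd = a - a': DEAD (d not in live set ['v'])
Stmt 4 't = 0': DEAD (t not in live set ['v'])
Stmt 5 'b = 6': DEAD (b not in live set ['v'])
Stmt 6 'x = t': DEAD (x not in live set ['v'])
Stmt 7 'y = b - 0': DEAD (y not in live set ['v'])
Stmt 8 'z = v - 2': KEEP (z is live); live-in = ['v']
Stmt 9 'return z': KEEP (return); live-in = ['z']
Removed statement numbers: [3, 4, 5, 6, 7]
Surviving IR:
  a = 7
  v = a
  z = v - 2
  return z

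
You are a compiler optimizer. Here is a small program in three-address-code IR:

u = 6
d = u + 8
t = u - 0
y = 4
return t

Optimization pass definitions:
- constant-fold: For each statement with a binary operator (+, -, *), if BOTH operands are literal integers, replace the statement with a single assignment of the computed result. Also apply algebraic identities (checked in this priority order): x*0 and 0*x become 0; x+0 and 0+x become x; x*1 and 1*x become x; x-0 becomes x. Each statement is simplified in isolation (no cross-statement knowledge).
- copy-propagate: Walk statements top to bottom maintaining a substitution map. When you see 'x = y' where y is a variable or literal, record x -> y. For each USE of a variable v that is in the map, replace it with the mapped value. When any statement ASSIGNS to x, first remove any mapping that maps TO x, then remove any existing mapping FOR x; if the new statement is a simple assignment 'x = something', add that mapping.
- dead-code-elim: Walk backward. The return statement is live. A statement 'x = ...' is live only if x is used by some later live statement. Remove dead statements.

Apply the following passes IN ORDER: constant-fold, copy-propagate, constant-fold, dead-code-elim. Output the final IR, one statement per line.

Initial IR:
  u = 6
  d = u + 8
  t = u - 0
  y = 4
  return t
After constant-fold (5 stmts):
  u = 6
  d = u + 8
  t = u
  y = 4
  return t
After copy-propagate (5 stmts):
  u = 6
  d = 6 + 8
  t = 6
  y = 4
  return 6
After constant-fold (5 stmts):
  u = 6
  d = 14
  t = 6
  y = 4
  return 6
After dead-code-elim (1 stmts):
  return 6

Answer: return 6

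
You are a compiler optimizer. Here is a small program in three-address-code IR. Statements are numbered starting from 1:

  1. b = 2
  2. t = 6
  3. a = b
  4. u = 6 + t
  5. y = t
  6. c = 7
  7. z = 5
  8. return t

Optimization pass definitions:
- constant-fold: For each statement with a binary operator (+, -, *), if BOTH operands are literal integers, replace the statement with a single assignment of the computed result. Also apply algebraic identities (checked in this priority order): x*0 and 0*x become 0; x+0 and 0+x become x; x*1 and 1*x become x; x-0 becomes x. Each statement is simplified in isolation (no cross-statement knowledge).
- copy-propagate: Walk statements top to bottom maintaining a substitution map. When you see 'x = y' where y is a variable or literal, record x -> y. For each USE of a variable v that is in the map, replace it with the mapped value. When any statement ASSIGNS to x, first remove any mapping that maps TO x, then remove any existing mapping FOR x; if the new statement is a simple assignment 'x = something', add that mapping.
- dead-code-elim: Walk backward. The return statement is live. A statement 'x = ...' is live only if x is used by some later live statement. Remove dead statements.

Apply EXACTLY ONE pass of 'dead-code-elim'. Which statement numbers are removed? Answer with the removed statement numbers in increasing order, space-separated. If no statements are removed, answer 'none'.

Answer: 1 3 4 5 6 7

Derivation:
Backward liveness scan:
Stmt 1 'b = 2': DEAD (b not in live set [])
Stmt 2 't = 6': KEEP (t is live); live-in = []
Stmt 3 'a = b': DEAD (a not in live set ['t'])
Stmt 4 'u = 6 + t': DEAD (u not in live set ['t'])
Stmt 5 'y = t': DEAD (y not in live set ['t'])
Stmt 6 'c = 7': DEAD (c not in live set ['t'])
Stmt 7 'z = 5': DEAD (z not in live set ['t'])
Stmt 8 'return t': KEEP (return); live-in = ['t']
Removed statement numbers: [1, 3, 4, 5, 6, 7]
Surviving IR:
  t = 6
  return t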